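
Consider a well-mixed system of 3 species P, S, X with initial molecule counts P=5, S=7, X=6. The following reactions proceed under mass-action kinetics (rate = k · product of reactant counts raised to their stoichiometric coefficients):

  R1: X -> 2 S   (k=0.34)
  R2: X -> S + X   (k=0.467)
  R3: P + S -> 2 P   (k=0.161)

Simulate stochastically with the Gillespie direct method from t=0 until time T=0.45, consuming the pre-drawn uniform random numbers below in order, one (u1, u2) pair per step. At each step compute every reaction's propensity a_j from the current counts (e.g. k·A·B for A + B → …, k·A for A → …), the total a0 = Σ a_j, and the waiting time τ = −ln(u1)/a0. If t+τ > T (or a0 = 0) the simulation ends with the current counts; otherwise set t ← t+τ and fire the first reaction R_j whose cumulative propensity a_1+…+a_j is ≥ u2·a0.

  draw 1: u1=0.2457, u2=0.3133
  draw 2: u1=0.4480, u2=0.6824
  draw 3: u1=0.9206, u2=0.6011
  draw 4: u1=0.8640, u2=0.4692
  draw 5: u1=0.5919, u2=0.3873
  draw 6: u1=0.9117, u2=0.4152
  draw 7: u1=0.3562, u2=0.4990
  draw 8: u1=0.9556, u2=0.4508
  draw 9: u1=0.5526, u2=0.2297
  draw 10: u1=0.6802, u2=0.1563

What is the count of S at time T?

t=0.000: P=5 S=7 X=6
Draw 1: a1=2.040, a2=2.802, a3=5.635, a0=10.477; τ=−ln(0.2457)/10.477=0.134 → t=0.134; u2·a0=0.3133·10.477=3.282; a1=2.040 < 3.282 ≤ a1+a2=4.842 → R2 fires; P=5 S=8 X=6
Draw 2: a1=2.040, a2=2.802, a3=6.440, a0=11.282; τ=−ln(0.4480)/11.282=0.071 → t=0.205; u2·a0=0.6824·11.282=7.699; a1+a2=4.842 < 7.699 ≤ a1+…+a3=11.282 → R3 fires; P=6 S=7 X=6
Draw 3: a1=2.040, a2=2.802, a3=6.762, a0=11.604; τ=−ln(0.9206)/11.604=0.007 → t=0.212; u2·a0=0.6011·11.604=6.975; a1+a2=4.842 < 6.975 ≤ a1+…+a3=11.604 → R3 fires; P=7 S=6 X=6
Draw 4: a1=2.040, a2=2.802, a3=6.762, a0=11.604; τ=−ln(0.8640)/11.604=0.013 → t=0.225; u2·a0=0.4692·11.604=5.445; a1+a2=4.842 < 5.445 ≤ a1+…+a3=11.604 → R3 fires; P=8 S=5 X=6
Draw 5: a1=2.040, a2=2.802, a3=6.440, a0=11.282; τ=−ln(0.5919)/11.282=0.046 → t=0.271; u2·a0=0.3873·11.282=4.370; a1=2.040 < 4.370 ≤ a1+a2=4.842 → R2 fires; P=8 S=6 X=6
Draw 6: a1=2.040, a2=2.802, a3=7.728, a0=12.570; τ=−ln(0.9117)/12.570=0.007 → t=0.279; u2·a0=0.4152·12.570=5.219; a1+a2=4.842 < 5.219 ≤ a1+…+a3=12.570 → R3 fires; P=9 S=5 X=6
Draw 7: a1=2.040, a2=2.802, a3=7.245, a0=12.087; τ=−ln(0.3562)/12.087=0.085 → t=0.364; u2·a0=0.4990·12.087=6.031; a1+a2=4.842 < 6.031 ≤ a1+…+a3=12.087 → R3 fires; P=10 S=4 X=6
Draw 8: a1=2.040, a2=2.802, a3=6.440, a0=11.282; τ=−ln(0.9556)/11.282=0.004 → t=0.368; u2·a0=0.4508·11.282=5.086; a1+a2=4.842 < 5.086 ≤ a1+…+a3=11.282 → R3 fires; P=11 S=3 X=6
Draw 9: a1=2.040, a2=2.802, a3=5.313, a0=10.155; τ=−ln(0.5526)/10.155=0.058 → t=0.427; u2·a0=0.2297·10.155=2.333; a1=2.040 < 2.333 ≤ a1+a2=4.842 → R2 fires; P=11 S=4 X=6
Draw 10: a1=2.040, a2=2.802, a3=7.084, a0=11.926; τ=−ln(0.6802)/11.926=0.032 → t=0.459 > T=0.45: stop.
Read off S at T=0.45: 4

S at T = 4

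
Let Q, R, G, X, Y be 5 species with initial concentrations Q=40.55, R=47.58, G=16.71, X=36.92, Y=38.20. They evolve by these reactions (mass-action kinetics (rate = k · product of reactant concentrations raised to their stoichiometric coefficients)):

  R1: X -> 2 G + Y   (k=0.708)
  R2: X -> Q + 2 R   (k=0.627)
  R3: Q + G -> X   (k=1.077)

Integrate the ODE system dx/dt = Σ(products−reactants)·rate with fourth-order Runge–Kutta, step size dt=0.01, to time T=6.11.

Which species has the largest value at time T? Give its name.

RK4 with dt=0.01: 611 steps to T=6.11. Trajectory (selected grid times):
t=0.00: Q=40.55 R=47.58 G=16.71 X=36.92 Y=38.20
t=0.68: Q=5.45 R=90.14 G=8.39 X=47.99 Y=62.23
t=1.36: Q=0.80 R=124.96 G=25.64 X=32.98 Y=81.89
t=2.04: Q=0.32 R=147.49 G=39.34 X=20.74 Y=94.61
t=2.72: Q=0.16 R=161.60 G=48.06 X=12.94 Y=102.57
t=3.39: Q=0.09 R=170.28 G=53.45 X=8.10 Y=107.48
t=4.07: Q=0.05 R=175.78 G=56.87 X=5.04 Y=110.58
t=4.75: Q=0.03 R=179.20 G=59.00 X=3.13 Y=112.51
t=5.43: Q=0.02 R=181.32 G=60.33 X=1.94 Y=113.71
t=6.11: Q=0.01 R=182.64 G=61.15 X=1.21 Y=114.45
At T=6.11: Q=0.01 R=182.64 G=61.15 X=1.21 Y=114.45; the largest is R.

Dominant species at T: R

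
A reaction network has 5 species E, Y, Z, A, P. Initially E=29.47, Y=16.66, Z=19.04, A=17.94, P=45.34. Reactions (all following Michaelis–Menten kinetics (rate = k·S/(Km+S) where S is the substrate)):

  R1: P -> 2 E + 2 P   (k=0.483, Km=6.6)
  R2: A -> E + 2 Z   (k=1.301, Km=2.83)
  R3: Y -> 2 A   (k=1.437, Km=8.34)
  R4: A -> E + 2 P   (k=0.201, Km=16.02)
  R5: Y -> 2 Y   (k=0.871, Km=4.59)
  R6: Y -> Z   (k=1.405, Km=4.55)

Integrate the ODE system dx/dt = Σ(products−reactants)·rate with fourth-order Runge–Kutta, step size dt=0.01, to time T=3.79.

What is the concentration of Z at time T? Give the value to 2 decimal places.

RK4 with dt=0.01: 379 steps to T=3.79. Trajectory (selected grid times):
t=0.00: E=29.47 Y=16.66 Z=19.04 A=17.94 P=45.34
t=0.42: E=30.34 Y=16.08 Z=20.45 A=18.22 P=45.61
t=0.84: E=31.21 Y=15.51 Z=21.85 A=18.49 P=45.87
t=1.26: E=32.09 Y=14.95 Z=23.25 A=18.75 P=46.14
t=1.68: E=32.97 Y=14.39 Z=24.66 A=19.00 P=46.41
t=2.11: E=33.86 Y=13.83 Z=26.09 A=19.25 P=46.69
t=2.53: E=34.74 Y=13.29 Z=27.48 A=19.47 P=46.96
t=2.95: E=35.62 Y=12.76 Z=28.87 A=19.68 P=47.23
t=3.37: E=36.50 Y=12.23 Z=30.26 A=19.88 P=47.50
t=3.79: E=37.38 Y=11.71 Z=31.65 A=20.07 P=47.77
Read off Z at T=3.79: 31.65

Z at T = 31.65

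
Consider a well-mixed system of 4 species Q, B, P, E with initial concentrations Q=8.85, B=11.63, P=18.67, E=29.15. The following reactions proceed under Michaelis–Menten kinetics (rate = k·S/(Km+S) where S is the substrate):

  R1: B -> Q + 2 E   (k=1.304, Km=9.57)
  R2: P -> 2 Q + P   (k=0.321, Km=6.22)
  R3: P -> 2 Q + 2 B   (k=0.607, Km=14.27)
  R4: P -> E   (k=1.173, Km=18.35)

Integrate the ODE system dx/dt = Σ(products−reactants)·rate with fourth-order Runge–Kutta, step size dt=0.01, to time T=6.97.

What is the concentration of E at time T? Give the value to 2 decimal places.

E at T = 42.78

RK4 with dt=0.01: 697 steps to T=6.97. Trajectory (selected grid times):
t=0.00: Q=8.85 B=11.63 P=18.67 E=29.15
t=0.77: Q=10.29 B=11.60 P=17.96 E=30.70
t=1.55: Q=11.74 B=11.57 P=17.25 E=32.26
t=2.32: Q=13.16 B=11.53 P=16.56 E=33.80
t=3.10: Q=14.58 B=11.48 P=15.88 E=35.34
t=3.87: Q=15.97 B=11.42 P=15.22 E=36.84
t=4.65: Q=17.36 B=11.35 P=14.57 E=38.36
t=5.42: Q=18.71 B=11.27 P=13.94 E=39.84
t=6.20: Q=20.07 B=11.19 P=13.32 E=41.33
t=6.97: Q=21.39 B=11.09 P=12.72 E=42.78
Read off E at T=6.97: 42.78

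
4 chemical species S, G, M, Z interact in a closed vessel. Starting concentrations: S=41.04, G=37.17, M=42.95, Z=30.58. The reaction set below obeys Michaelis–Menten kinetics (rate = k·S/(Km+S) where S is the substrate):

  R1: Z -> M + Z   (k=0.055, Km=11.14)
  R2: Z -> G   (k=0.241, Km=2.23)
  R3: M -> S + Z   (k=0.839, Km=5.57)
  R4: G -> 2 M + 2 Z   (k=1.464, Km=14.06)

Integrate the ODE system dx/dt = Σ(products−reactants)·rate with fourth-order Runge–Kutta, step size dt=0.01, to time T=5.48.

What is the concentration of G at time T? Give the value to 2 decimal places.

RK4 with dt=0.01: 548 steps to T=5.48. Trajectory (selected grid times):
t=0.00: S=41.04 G=37.17 M=42.95 Z=30.58
t=0.61: S=41.49 G=36.66 M=43.81 Z=32.19
t=1.22: S=41.95 G=36.15 M=44.67 Z=33.80
t=1.83: S=42.40 G=35.65 M=45.53 Z=35.40
t=2.44: S=42.86 G=35.15 M=46.37 Z=36.99
t=3.04: S=43.31 G=34.66 M=47.20 Z=38.56
t=3.65: S=43.77 G=34.17 M=48.04 Z=40.14
t=4.26: S=44.23 G=33.67 M=48.87 Z=41.73
t=4.87: S=44.69 G=33.18 M=49.69 Z=43.30
t=5.48: S=45.15 G=32.70 M=50.51 Z=44.88
Read off G at T=5.48: 32.70

G at T = 32.70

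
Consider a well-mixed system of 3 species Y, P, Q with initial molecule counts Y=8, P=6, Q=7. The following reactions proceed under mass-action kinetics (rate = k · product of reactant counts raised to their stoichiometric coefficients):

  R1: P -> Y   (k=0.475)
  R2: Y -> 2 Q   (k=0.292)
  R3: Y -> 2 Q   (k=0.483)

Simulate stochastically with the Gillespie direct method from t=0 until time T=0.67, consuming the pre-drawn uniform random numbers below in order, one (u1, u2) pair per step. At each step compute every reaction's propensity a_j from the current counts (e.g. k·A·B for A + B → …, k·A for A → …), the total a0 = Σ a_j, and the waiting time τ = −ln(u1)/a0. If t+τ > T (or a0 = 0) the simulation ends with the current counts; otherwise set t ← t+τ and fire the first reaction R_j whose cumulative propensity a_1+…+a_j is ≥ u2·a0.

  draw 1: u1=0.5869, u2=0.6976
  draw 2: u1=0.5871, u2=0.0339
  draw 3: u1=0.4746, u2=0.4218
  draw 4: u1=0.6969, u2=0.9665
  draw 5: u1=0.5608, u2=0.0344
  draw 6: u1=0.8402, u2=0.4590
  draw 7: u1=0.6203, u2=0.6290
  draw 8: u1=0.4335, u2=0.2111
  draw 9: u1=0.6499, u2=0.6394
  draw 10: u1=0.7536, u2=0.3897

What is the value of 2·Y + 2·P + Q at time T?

Check how each reaction changes W = 2·Y + 2·P + Q (weight of products minus weight of reactants):
R1: P -> Y: (2·1) − (2·1) = 2 − 2 = 0
R2: Y -> 2 Q: (1·2) − (2·1) = 2 − 2 = 0
R3: Y -> 2 Q: (1·2) − (2·1) = 2 − 2 = 0
Every reaction leaves W unchanged, so W is conserved and no simulation is needed: W(T) = W(0) = 2·8 + 2·6 + 7 = 35

Value at T = 35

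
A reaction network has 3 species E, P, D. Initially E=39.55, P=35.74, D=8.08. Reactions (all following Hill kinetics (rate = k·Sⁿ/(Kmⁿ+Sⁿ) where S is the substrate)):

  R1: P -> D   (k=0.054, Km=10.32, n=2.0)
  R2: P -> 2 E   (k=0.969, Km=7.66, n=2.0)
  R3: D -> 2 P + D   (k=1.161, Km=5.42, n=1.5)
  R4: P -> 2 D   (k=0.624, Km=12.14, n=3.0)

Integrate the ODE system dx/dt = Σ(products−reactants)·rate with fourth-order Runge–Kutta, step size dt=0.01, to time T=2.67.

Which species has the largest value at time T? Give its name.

Dominant species at T: E

RK4 with dt=0.01: 267 steps to T=2.67. Trajectory (selected grid times):
t=0.00: E=39.55 P=35.74 D=8.08
t=0.30: E=40.11 P=35.72 D=8.46
t=0.59: E=40.64 P=35.71 D=8.82
t=0.89: E=41.20 P=35.72 D=9.19
t=1.19: E=41.75 P=35.73 D=9.57
t=1.48: E=42.29 P=35.75 D=9.93
t=1.78: E=42.85 P=35.77 D=10.31
t=2.08: E=43.40 P=35.81 D=10.68
t=2.37: E=43.94 P=35.85 D=11.04
t=2.67: E=44.50 P=35.90 D=11.42
At T=2.67: E=44.50 P=35.90 D=11.42; the largest is E.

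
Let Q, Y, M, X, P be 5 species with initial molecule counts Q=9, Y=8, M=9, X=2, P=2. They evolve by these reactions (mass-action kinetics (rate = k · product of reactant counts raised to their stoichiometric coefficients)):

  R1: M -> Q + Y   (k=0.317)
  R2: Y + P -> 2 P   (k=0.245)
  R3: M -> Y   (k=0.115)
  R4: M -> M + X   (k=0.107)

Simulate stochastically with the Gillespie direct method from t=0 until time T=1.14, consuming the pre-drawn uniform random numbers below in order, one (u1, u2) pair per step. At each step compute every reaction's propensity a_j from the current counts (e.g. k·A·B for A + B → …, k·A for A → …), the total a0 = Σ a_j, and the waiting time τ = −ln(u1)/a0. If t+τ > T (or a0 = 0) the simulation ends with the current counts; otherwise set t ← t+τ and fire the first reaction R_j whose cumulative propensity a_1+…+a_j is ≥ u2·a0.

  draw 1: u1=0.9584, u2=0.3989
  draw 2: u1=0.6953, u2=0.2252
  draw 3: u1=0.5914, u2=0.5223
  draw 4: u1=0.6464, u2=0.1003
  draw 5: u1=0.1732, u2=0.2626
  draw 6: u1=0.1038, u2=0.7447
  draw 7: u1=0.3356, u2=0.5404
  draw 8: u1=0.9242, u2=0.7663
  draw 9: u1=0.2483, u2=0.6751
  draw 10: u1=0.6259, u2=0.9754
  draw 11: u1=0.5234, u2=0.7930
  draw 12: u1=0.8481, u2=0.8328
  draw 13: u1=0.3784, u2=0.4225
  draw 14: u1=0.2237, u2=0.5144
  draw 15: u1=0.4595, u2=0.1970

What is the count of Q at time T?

Q at T = 11

t=0.000: Q=9 Y=8 M=9 X=2 P=2
Draw 1: a1=2.853, a2=3.920, a3=1.035, a4=0.963, a0=8.771; τ=−ln(0.9584)/8.771=0.005 → t=0.005; u2·a0=0.3989·8.771=3.499; a1=2.853 < 3.499 ≤ a1+a2=6.773 → R2 fires; Q=9 Y=7 M=9 X=2 P=3
Draw 2: a1=2.853, a2=5.145, a3=1.035, a4=0.963, a0=9.996; τ=−ln(0.6953)/9.996=0.036 → t=0.041; u2·a0=0.2252·9.996=2.251 ≤ a1=2.853 → R1 fires; Q=10 Y=8 M=8 X=2 P=3
Draw 3: a1=2.536, a2=5.880, a3=0.920, a4=0.856, a0=10.192; τ=−ln(0.5914)/10.192=0.052 → t=0.093; u2·a0=0.5223·10.192=5.323; a1=2.536 < 5.323 ≤ a1+a2=8.416 → R2 fires; Q=10 Y=7 M=8 X=2 P=4
Draw 4: a1=2.536, a2=6.860, a3=0.920, a4=0.856, a0=11.172; τ=−ln(0.6464)/11.172=0.039 → t=0.132; u2·a0=0.1003·11.172=1.121 ≤ a1=2.536 → R1 fires; Q=11 Y=8 M=7 X=2 P=4
Draw 5: a1=2.219, a2=7.840, a3=0.805, a4=0.749, a0=11.613; τ=−ln(0.1732)/11.613=0.151 → t=0.283; u2·a0=0.2626·11.613=3.050; a1=2.219 < 3.050 ≤ a1+a2=10.059 → R2 fires; Q=11 Y=7 M=7 X=2 P=5
Draw 6: a1=2.219, a2=8.575, a3=0.805, a4=0.749, a0=12.348; τ=−ln(0.1038)/12.348=0.183 → t=0.466; u2·a0=0.7447·12.348=9.196; a1=2.219 < 9.196 ≤ a1+a2=10.794 → R2 fires; Q=11 Y=6 M=7 X=2 P=6
Draw 7: a1=2.219, a2=8.820, a3=0.805, a4=0.749, a0=12.593; τ=−ln(0.3356)/12.593=0.087 → t=0.553; u2·a0=0.5404·12.593=6.805; a1=2.219 < 6.805 ≤ a1+a2=11.039 → R2 fires; Q=11 Y=5 M=7 X=2 P=7
Draw 8: a1=2.219, a2=8.575, a3=0.805, a4=0.749, a0=12.348; τ=−ln(0.9242)/12.348=0.006 → t=0.559; u2·a0=0.7663·12.348=9.462; a1=2.219 < 9.462 ≤ a1+a2=10.794 → R2 fires; Q=11 Y=4 M=7 X=2 P=8
Draw 9: a1=2.219, a2=7.840, a3=0.805, a4=0.749, a0=11.613; τ=−ln(0.2483)/11.613=0.120 → t=0.679; u2·a0=0.6751·11.613=7.840; a1=2.219 < 7.840 ≤ a1+a2=10.059 → R2 fires; Q=11 Y=3 M=7 X=2 P=9
Draw 10: a1=2.219, a2=6.615, a3=0.805, a4=0.749, a0=10.388; τ=−ln(0.6259)/10.388=0.045 → t=0.724; u2·a0=0.9754·10.388=10.132; a1+…+a3=9.639 < 10.132 ≤ a1+…+a4=10.388 → R4 fires; Q=11 Y=3 M=7 X=3 P=9
Draw 11: a1=2.219, a2=6.615, a3=0.805, a4=0.749, a0=10.388; τ=−ln(0.5234)/10.388=0.062 → t=0.787; u2·a0=0.7930·10.388=8.238; a1=2.219 < 8.238 ≤ a1+a2=8.834 → R2 fires; Q=11 Y=2 M=7 X=3 P=10
Draw 12: a1=2.219, a2=4.900, a3=0.805, a4=0.749, a0=8.673; τ=−ln(0.8481)/8.673=0.019 → t=0.806; u2·a0=0.8328·8.673=7.223; a1+a2=7.119 < 7.223 ≤ a1+…+a3=7.924 → R3 fires; Q=11 Y=3 M=6 X=3 P=10
Draw 13: a1=1.902, a2=7.350, a3=0.690, a4=0.642, a0=10.584; τ=−ln(0.3784)/10.584=0.092 → t=0.898; u2·a0=0.4225·10.584=4.472; a1=1.902 < 4.472 ≤ a1+a2=9.252 → R2 fires; Q=11 Y=2 M=6 X=3 P=11
Draw 14: a1=1.902, a2=5.390, a3=0.690, a4=0.642, a0=8.624; τ=−ln(0.2237)/8.624=0.174 → t=1.071; u2·a0=0.5144·8.624=4.436; a1=1.902 < 4.436 ≤ a1+a2=7.292 → R2 fires; Q=11 Y=1 M=6 X=3 P=12
Draw 15: a1=1.902, a2=2.940, a3=0.690, a4=0.642, a0=6.174; τ=−ln(0.4595)/6.174=0.126 → t=1.197 > T=1.14: stop.
Read off Q at T=1.14: 11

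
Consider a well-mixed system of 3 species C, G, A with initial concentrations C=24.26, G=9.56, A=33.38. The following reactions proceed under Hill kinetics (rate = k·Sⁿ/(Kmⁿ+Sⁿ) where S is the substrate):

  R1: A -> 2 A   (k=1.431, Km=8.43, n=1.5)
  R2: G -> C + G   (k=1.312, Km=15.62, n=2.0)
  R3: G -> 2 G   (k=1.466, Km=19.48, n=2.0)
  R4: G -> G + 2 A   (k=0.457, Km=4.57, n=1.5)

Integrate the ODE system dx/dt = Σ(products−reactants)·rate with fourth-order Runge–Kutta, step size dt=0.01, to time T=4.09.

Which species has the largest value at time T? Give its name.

Dominant species at T: A

RK4 with dt=0.01: 409 steps to T=4.09. Trajectory (selected grid times):
t=0.00: C=24.26 G=9.56 A=33.38
t=0.45: C=24.42 G=9.69 A=34.26
t=0.91: C=24.59 G=9.82 A=35.17
t=1.36: C=24.76 G=9.96 A=36.06
t=1.82: C=24.94 G=10.10 A=36.97
t=2.27: C=25.11 G=10.24 A=37.87
t=2.73: C=25.30 G=10.39 A=38.79
t=3.18: C=25.48 G=10.54 A=39.70
t=3.64: C=25.67 G=10.69 A=40.63
t=4.09: C=25.86 G=10.85 A=41.54
At T=4.09: C=25.86 G=10.85 A=41.54; the largest is A.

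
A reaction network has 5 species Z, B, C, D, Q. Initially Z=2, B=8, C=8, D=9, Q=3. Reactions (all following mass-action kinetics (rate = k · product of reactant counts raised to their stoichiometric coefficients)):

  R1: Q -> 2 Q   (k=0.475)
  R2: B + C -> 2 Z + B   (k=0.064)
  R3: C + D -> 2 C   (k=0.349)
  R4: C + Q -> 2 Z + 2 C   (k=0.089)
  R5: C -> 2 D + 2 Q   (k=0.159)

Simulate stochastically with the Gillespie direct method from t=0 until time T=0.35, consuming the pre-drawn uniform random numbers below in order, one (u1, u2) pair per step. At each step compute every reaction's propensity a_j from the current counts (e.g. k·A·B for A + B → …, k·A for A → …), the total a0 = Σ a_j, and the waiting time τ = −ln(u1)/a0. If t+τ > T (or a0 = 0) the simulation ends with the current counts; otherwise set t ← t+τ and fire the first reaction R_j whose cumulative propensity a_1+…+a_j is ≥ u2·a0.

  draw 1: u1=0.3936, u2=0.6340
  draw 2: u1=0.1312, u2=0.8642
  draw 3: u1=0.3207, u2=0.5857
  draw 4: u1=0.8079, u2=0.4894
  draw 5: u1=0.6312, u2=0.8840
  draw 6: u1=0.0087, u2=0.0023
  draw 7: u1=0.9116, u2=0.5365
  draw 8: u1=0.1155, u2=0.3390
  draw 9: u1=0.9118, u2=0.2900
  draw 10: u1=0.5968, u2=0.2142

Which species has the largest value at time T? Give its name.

t=0.000: Z=2 B=8 C=8 D=9 Q=3
Draw 1: a1=1.425, a2=4.096, a3=25.128, a4=2.136, a5=1.272, a0=34.057; τ=−ln(0.3936)/34.057=0.027 → t=0.027; u2·a0=0.6340·34.057=21.592; a1+a2=5.521 < 21.592 ≤ a1+…+a3=30.649 → R3 fires; Z=2 B=8 C=9 D=8 Q=3
Draw 2: a1=1.425, a2=4.608, a3=25.128, a4=2.403, a5=1.431, a0=34.995; τ=−ln(0.1312)/34.995=0.058 → t=0.085; u2·a0=0.8642·34.995=30.243; a1+a2=6.033 < 30.243 ≤ a1+…+a3=31.161 → R3 fires; Z=2 B=8 C=10 D=7 Q=3
Draw 3: a1=1.425, a2=5.120, a3=24.430, a4=2.670, a5=1.590, a0=35.235; τ=−ln(0.3207)/35.235=0.032 → t=0.118; u2·a0=0.5857·35.235=20.637; a1+a2=6.545 < 20.637 ≤ a1+…+a3=30.975 → R3 fires; Z=2 B=8 C=11 D=6 Q=3
Draw 4: a1=1.425, a2=5.632, a3=23.034, a4=2.937, a5=1.749, a0=34.777; τ=−ln(0.8079)/34.777=0.006 → t=0.124; u2·a0=0.4894·34.777=17.020; a1+a2=7.057 < 17.020 ≤ a1+…+a3=30.091 → R3 fires; Z=2 B=8 C=12 D=5 Q=3
Draw 5: a1=1.425, a2=6.144, a3=20.940, a4=3.204, a5=1.908, a0=33.621; τ=−ln(0.6312)/33.621=0.014 → t=0.138; u2·a0=0.8840·33.621=29.721; a1+…+a3=28.509 < 29.721 ≤ a1+…+a4=31.713 → R4 fires; Z=4 B=8 C=13 D=5 Q=2
Draw 6: a1=0.950, a2=6.656, a3=22.685, a4=2.314, a5=2.067, a0=34.672; τ=−ln(0.0087)/34.672=0.137 → t=0.274; u2·a0=0.0023·34.672=0.080 ≤ a1=0.950 → R1 fires; Z=4 B=8 C=13 D=5 Q=3
Draw 7: a1=1.425, a2=6.656, a3=22.685, a4=3.471, a5=2.067, a0=36.304; τ=−ln(0.9116)/36.304=0.003 → t=0.277; u2·a0=0.5365·36.304=19.477; a1+a2=8.081 < 19.477 ≤ a1+…+a3=30.766 → R3 fires; Z=4 B=8 C=14 D=4 Q=3
Draw 8: a1=1.425, a2=7.168, a3=19.544, a4=3.738, a5=2.226, a0=34.101; τ=−ln(0.1155)/34.101=0.063 → t=0.340; u2·a0=0.3390·34.101=11.560; a1+a2=8.593 < 11.560 ≤ a1+…+a3=28.137 → R3 fires; Z=4 B=8 C=15 D=3 Q=3
Draw 9: a1=1.425, a2=7.680, a3=15.705, a4=4.005, a5=2.385, a0=31.200; τ=−ln(0.9118)/31.200=0.003 → t=0.343; u2·a0=0.2900·31.200=9.048; a1=1.425 < 9.048 ≤ a1+a2=9.105 → R2 fires; Z=6 B=8 C=14 D=3 Q=3
Draw 10: a1=1.425, a2=7.168, a3=14.658, a4=3.738, a5=2.226, a0=29.215; τ=−ln(0.5968)/29.215=0.018 → t=0.361 > T=0.35: stop.
At T=0.35: Z=6 B=8 C=14 D=3 Q=3; the largest is C.

Dominant species at T: C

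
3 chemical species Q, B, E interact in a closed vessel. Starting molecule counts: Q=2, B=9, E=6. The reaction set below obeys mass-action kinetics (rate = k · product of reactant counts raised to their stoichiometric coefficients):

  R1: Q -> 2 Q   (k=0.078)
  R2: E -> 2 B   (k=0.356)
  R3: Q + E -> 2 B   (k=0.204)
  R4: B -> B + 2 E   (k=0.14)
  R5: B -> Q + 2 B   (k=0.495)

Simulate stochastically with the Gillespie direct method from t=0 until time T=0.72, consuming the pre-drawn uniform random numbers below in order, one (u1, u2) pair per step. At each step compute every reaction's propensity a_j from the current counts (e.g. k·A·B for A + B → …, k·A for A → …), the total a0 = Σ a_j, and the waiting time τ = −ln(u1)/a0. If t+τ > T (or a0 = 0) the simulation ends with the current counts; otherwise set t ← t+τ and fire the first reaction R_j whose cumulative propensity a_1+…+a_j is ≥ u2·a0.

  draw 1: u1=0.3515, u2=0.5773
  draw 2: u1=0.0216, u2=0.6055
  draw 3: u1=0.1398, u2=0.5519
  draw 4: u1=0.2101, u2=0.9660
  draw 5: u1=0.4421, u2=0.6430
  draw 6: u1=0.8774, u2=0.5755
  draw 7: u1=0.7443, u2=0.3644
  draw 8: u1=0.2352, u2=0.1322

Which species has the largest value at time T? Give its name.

t=0.000: Q=2 B=9 E=6
Draw 1: a1=0.156, a2=2.136, a3=2.448, a4=1.260, a5=4.455, a0=10.455; τ=−ln(0.3515)/10.455=0.100 → t=0.100; u2·a0=0.5773·10.455=6.036; a1+…+a4=6.000 < 6.036 ≤ a1+…+a5=10.455 → R5 fires; Q=3 B=10 E=6
Draw 2: a1=0.234, a2=2.136, a3=3.672, a4=1.400, a5=4.950, a0=12.392; τ=−ln(0.0216)/12.392=0.309 → t=0.409; u2·a0=0.6055·12.392=7.503; a1+…+a4=7.442 < 7.503 ≤ a1+…+a5=12.392 → R5 fires; Q=4 B=11 E=6
Draw 3: a1=0.312, a2=2.136, a3=4.896, a4=1.540, a5=5.445, a0=14.329; τ=−ln(0.1398)/14.329=0.137 → t=0.547; u2·a0=0.5519·14.329=7.908; a1+…+a3=7.344 < 7.908 ≤ a1+…+a4=8.884 → R4 fires; Q=4 B=11 E=8
Draw 4: a1=0.312, a2=2.848, a3=6.528, a4=1.540, a5=5.445, a0=16.673; τ=−ln(0.2101)/16.673=0.094 → t=0.640; u2·a0=0.9660·16.673=16.106; a1+…+a4=11.228 < 16.106 ≤ a1+…+a5=16.673 → R5 fires; Q=5 B=12 E=8
Draw 5: a1=0.390, a2=2.848, a3=8.160, a4=1.680, a5=5.940, a0=19.018; τ=−ln(0.4421)/19.018=0.043 → t=0.683; u2·a0=0.6430·19.018=12.229; a1+…+a3=11.398 < 12.229 ≤ a1+…+a4=13.078 → R4 fires; Q=5 B=12 E=10
Draw 6: a1=0.390, a2=3.560, a3=10.200, a4=1.680, a5=5.940, a0=21.770; τ=−ln(0.8774)/21.770=0.006 → t=0.689; u2·a0=0.5755·21.770=12.529; a1+a2=3.950 < 12.529 ≤ a1+…+a3=14.150 → R3 fires; Q=4 B=14 E=9
Draw 7: a1=0.312, a2=3.204, a3=7.344, a4=1.960, a5=6.930, a0=19.750; τ=−ln(0.7443)/19.750=0.015 → t=0.704; u2·a0=0.3644·19.750=7.197; a1+a2=3.516 < 7.197 ≤ a1+…+a3=10.860 → R3 fires; Q=3 B=16 E=8
Draw 8: a1=0.234, a2=2.848, a3=4.896, a4=2.240, a5=7.920, a0=18.138; τ=−ln(0.2352)/18.138=0.080 → t=0.784 > T=0.72: stop.
At T=0.72: Q=3 B=16 E=8; the largest is B.

Dominant species at T: B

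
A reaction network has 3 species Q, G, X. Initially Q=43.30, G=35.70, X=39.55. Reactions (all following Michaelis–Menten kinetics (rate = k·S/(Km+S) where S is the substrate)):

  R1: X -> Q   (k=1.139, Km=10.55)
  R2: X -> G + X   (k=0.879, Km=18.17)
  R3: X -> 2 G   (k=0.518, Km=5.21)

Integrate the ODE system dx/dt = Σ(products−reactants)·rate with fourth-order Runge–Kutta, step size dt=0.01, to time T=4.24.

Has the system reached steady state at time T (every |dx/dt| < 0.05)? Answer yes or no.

Steady state at T: no

RK4 with dt=0.01: 424 steps to T=4.24. Trajectory (selected grid times):
t=0.00: Q=43.30 G=35.70 X=39.55
t=0.47: Q=43.72 G=36.41 X=38.91
t=0.94: Q=44.14 G=37.12 X=38.28
t=1.41: Q=44.56 G=37.83 X=37.65
t=1.88: Q=44.98 G=38.53 X=37.01
t=2.36: Q=45.40 G=39.25 X=36.37
t=2.83: Q=45.82 G=39.95 X=35.75
t=3.30: Q=46.23 G=40.65 X=35.12
t=3.77: Q=46.64 G=41.35 X=34.50
t=4.24: Q=47.05 G=42.04 X=33.88
Rates at T: R1=0.8685, R2=0.5721, R3=0.4490
dx/dt at T (Σ net stoichiometry × rate): Q=+0.8685, G=+1.4700, X=-1.3175
Largest |dx/dt| is |+1.4700| (G) ≥ 0.05 → not steady.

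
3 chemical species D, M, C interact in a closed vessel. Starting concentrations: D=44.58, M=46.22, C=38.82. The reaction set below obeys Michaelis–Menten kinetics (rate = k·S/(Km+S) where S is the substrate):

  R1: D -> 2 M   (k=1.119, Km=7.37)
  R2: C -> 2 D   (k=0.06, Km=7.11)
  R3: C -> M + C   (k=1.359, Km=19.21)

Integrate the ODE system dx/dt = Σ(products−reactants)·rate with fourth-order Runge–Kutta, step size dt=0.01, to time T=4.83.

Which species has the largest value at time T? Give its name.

RK4 with dt=0.01: 483 steps to T=4.83. Trajectory (selected grid times):
t=0.00: D=44.58 M=46.22 C=38.82
t=0.54: D=44.12 M=47.75 C=38.79
t=1.07: D=43.66 M=49.24 C=38.77
t=1.61: D=43.20 M=50.77 C=38.74
t=2.15: D=42.74 M=52.29 C=38.71
t=2.68: D=42.29 M=53.78 C=38.68
t=3.22: D=41.83 M=55.30 C=38.66
t=3.76: D=41.37 M=56.82 C=38.63
t=4.29: D=40.92 M=58.30 C=38.60
t=4.83: D=40.46 M=59.82 C=38.58
At T=4.83: D=40.46 M=59.82 C=38.58; the largest is M.

Dominant species at T: M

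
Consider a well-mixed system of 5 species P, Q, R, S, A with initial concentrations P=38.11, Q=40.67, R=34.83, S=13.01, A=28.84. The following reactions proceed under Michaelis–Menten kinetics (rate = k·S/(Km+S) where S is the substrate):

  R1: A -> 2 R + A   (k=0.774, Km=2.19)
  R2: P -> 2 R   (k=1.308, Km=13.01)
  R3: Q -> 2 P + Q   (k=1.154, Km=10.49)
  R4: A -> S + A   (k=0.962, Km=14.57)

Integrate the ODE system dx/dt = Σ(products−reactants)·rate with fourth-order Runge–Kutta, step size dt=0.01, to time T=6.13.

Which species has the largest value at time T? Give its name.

Dominant species at T: R

RK4 with dt=0.01: 613 steps to T=6.13. Trajectory (selected grid times):
t=0.00: P=38.11 Q=40.67 R=34.83 S=13.01 A=28.84
t=0.68: P=38.69 Q=40.67 R=37.14 S=13.44 A=28.84
t=1.36: P=39.27 Q=40.67 R=39.45 S=13.88 A=28.84
t=2.04: P=39.85 Q=40.67 R=41.77 S=14.31 A=28.84
t=2.72: P=40.43 Q=40.67 R=44.09 S=14.75 A=28.84
t=3.41: P=41.01 Q=40.67 R=46.45 S=15.19 A=28.84
t=4.09: P=41.58 Q=40.67 R=48.78 S=15.62 A=28.84
t=4.77: P=42.15 Q=40.67 R=51.12 S=16.06 A=28.84
t=5.45: P=42.72 Q=40.67 R=53.46 S=16.49 A=28.84
t=6.13: P=43.28 Q=40.67 R=55.80 S=16.93 A=28.84
At T=6.13: P=43.28 Q=40.67 R=55.80 S=16.93 A=28.84; the largest is R.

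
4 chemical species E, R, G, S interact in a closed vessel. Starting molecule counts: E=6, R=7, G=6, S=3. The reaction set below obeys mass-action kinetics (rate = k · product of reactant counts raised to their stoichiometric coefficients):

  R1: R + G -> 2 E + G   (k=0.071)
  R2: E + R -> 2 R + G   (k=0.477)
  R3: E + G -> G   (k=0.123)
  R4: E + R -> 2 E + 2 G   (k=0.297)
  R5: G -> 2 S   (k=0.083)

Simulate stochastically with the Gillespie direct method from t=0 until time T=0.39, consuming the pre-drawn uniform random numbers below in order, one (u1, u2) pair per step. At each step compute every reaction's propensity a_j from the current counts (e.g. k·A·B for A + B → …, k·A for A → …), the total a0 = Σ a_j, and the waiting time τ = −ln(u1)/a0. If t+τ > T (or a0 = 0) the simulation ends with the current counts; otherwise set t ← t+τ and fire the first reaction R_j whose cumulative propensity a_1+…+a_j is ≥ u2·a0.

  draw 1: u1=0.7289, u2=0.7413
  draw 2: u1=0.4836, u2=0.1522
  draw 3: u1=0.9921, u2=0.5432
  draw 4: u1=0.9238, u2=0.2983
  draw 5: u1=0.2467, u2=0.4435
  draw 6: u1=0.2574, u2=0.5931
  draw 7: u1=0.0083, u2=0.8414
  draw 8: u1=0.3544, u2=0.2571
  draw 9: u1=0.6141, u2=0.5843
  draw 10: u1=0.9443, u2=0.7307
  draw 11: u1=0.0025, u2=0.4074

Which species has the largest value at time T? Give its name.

Dominant species at T: G

t=0.000: E=6 R=7 G=6 S=3
Draw 1: a1=2.982, a2=20.034, a3=4.428, a4=12.474, a5=0.498, a0=40.416; τ=−ln(0.7289)/40.416=0.008 → t=0.008; u2·a0=0.7413·40.416=29.960; a1+…+a3=27.444 < 29.960 ≤ a1+…+a4=39.918 → R4 fires; E=7 R=6 G=8 S=3
Draw 2: a1=3.408, a2=20.034, a3=6.888, a4=12.474, a5=0.664, a0=43.468; τ=−ln(0.4836)/43.468=0.017 → t=0.025; u2·a0=0.1522·43.468=6.616; a1=3.408 < 6.616 ≤ a1+a2=23.442 → R2 fires; E=6 R=7 G=9 S=3
Draw 3: a1=4.473, a2=20.034, a3=6.642, a4=12.474, a5=0.747, a0=44.370; τ=−ln(0.9921)/44.370=0.000 → t=0.025; u2·a0=0.5432·44.370=24.102; a1=4.473 < 24.102 ≤ a1+a2=24.507 → R2 fires; E=5 R=8 G=10 S=3
Draw 4: a1=5.680, a2=19.080, a3=6.150, a4=11.880, a5=0.830, a0=43.620; τ=−ln(0.9238)/43.620=0.002 → t=0.027; u2·a0=0.2983·43.620=13.012; a1=5.680 < 13.012 ≤ a1+a2=24.760 → R2 fires; E=4 R=9 G=11 S=3
Draw 5: a1=7.029, a2=17.172, a3=5.412, a4=10.692, a5=0.913, a0=41.218; τ=−ln(0.2467)/41.218=0.034 → t=0.060; u2·a0=0.4435·41.218=18.280; a1=7.029 < 18.280 ≤ a1+a2=24.201 → R2 fires; E=3 R=10 G=12 S=3
Draw 6: a1=8.520, a2=14.310, a3=4.428, a4=8.910, a5=0.996, a0=37.164; τ=−ln(0.2574)/37.164=0.037 → t=0.097; u2·a0=0.5931·37.164=22.042; a1=8.520 < 22.042 ≤ a1+a2=22.830 → R2 fires; E=2 R=11 G=13 S=3
Draw 7: a1=10.153, a2=10.494, a3=3.198, a4=6.534, a5=1.079, a0=31.458; τ=−ln(0.0083)/31.458=0.152 → t=0.249; u2·a0=0.8414·31.458=26.469; a1+…+a3=23.845 < 26.469 ≤ a1+…+a4=30.379 → R4 fires; E=3 R=10 G=15 S=3
Draw 8: a1=10.650, a2=14.310, a3=5.535, a4=8.910, a5=1.245, a0=40.650; τ=−ln(0.3544)/40.650=0.026 → t=0.275; u2·a0=0.2571·40.650=10.451 ≤ a1=10.650 → R1 fires; E=5 R=9 G=15 S=3
Draw 9: a1=9.585, a2=21.465, a3=9.225, a4=13.365, a5=1.245, a0=54.885; τ=−ln(0.6141)/54.885=0.009 → t=0.284; u2·a0=0.5843·54.885=32.069; a1+a2=31.050 < 32.069 ≤ a1+…+a3=40.275 → R3 fires; E=4 R=9 G=15 S=3
Draw 10: a1=9.585, a2=17.172, a3=7.380, a4=10.692, a5=1.245, a0=46.074; τ=−ln(0.9443)/46.074=0.001 → t=0.285; u2·a0=0.7307·46.074=33.666; a1+a2=26.757 < 33.666 ≤ a1+…+a3=34.137 → R3 fires; E=3 R=9 G=15 S=3
Draw 11: a1=9.585, a2=12.879, a3=5.535, a4=8.019, a5=1.245, a0=37.263; τ=−ln(0.0025)/37.263=0.161 → t=0.446 > T=0.39: stop.
At T=0.39: E=3 R=9 G=15 S=3; the largest is G.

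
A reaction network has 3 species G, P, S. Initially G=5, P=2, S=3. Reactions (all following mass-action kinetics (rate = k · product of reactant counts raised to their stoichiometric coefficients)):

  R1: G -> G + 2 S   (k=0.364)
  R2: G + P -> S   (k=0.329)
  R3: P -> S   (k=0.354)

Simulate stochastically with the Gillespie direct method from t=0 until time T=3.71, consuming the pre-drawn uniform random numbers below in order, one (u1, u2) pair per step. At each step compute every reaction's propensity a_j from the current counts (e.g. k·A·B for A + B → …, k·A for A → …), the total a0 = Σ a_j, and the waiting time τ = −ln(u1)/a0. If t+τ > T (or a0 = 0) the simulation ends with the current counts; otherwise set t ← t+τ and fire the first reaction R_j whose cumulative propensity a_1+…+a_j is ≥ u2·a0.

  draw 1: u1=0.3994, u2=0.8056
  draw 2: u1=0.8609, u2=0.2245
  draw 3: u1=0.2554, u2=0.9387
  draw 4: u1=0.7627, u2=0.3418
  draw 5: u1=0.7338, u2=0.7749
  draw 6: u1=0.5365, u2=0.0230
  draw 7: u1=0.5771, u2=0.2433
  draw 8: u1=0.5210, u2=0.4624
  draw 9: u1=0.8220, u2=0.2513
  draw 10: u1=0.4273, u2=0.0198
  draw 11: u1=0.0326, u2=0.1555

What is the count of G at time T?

t=0.000: G=5 P=2 S=3
Draw 1: a1=1.820, a2=3.290, a3=0.708, a0=5.818; τ=−ln(0.3994)/5.818=0.158 → t=0.158; u2·a0=0.8056·5.818=4.687; a1=1.820 < 4.687 ≤ a1+a2=5.110 → R2 fires; G=4 P=1 S=4
Draw 2: a1=1.456, a2=1.316, a3=0.354, a0=3.126; τ=−ln(0.8609)/3.126=0.048 → t=0.206; u2·a0=0.2245·3.126=0.702 ≤ a1=1.456 → R1 fires; G=4 P=1 S=6
Draw 3: a1=1.456, a2=1.316, a3=0.354, a0=3.126; τ=−ln(0.2554)/3.126=0.437 → t=0.642; u2·a0=0.9387·3.126=2.934; a1+a2=2.772 < 2.934 ≤ a1+…+a3=3.126 → R3 fires; G=4 P=0 S=7
Draw 4: a1=1.456, a2=0.000, a3=0.000, a0=1.456; τ=−ln(0.7627)/1.456=0.186 → t=0.828; u2·a0=0.3418·1.456=0.498 ≤ a1=1.456 → R1 fires; G=4 P=0 S=9
Draw 5: a1=1.456, a2=0.000, a3=0.000, a0=1.456; τ=−ln(0.7338)/1.456=0.213 → t=1.041; u2·a0=0.7749·1.456=1.128 ≤ a1=1.456 → R1 fires; G=4 P=0 S=11
Draw 6: a1=1.456, a2=0.000, a3=0.000, a0=1.456; τ=−ln(0.5365)/1.456=0.428 → t=1.469; u2·a0=0.0230·1.456=0.033 ≤ a1=1.456 → R1 fires; G=4 P=0 S=13
Draw 7: a1=1.456, a2=0.000, a3=0.000, a0=1.456; τ=−ln(0.5771)/1.456=0.378 → t=1.846; u2·a0=0.2433·1.456=0.354 ≤ a1=1.456 → R1 fires; G=4 P=0 S=15
Draw 8: a1=1.456, a2=0.000, a3=0.000, a0=1.456; τ=−ln(0.5210)/1.456=0.448 → t=2.294; u2·a0=0.4624·1.456=0.673 ≤ a1=1.456 → R1 fires; G=4 P=0 S=17
Draw 9: a1=1.456, a2=0.000, a3=0.000, a0=1.456; τ=−ln(0.8220)/1.456=0.135 → t=2.429; u2·a0=0.2513·1.456=0.366 ≤ a1=1.456 → R1 fires; G=4 P=0 S=19
Draw 10: a1=1.456, a2=0.000, a3=0.000, a0=1.456; τ=−ln(0.4273)/1.456=0.584 → t=3.013; u2·a0=0.0198·1.456=0.029 ≤ a1=1.456 → R1 fires; G=4 P=0 S=21
Draw 11: a1=1.456, a2=0.000, a3=0.000, a0=1.456; τ=−ln(0.0326)/1.456=2.351 → t=5.364 > T=3.71: stop.
Read off G at T=3.71: 4

G at T = 4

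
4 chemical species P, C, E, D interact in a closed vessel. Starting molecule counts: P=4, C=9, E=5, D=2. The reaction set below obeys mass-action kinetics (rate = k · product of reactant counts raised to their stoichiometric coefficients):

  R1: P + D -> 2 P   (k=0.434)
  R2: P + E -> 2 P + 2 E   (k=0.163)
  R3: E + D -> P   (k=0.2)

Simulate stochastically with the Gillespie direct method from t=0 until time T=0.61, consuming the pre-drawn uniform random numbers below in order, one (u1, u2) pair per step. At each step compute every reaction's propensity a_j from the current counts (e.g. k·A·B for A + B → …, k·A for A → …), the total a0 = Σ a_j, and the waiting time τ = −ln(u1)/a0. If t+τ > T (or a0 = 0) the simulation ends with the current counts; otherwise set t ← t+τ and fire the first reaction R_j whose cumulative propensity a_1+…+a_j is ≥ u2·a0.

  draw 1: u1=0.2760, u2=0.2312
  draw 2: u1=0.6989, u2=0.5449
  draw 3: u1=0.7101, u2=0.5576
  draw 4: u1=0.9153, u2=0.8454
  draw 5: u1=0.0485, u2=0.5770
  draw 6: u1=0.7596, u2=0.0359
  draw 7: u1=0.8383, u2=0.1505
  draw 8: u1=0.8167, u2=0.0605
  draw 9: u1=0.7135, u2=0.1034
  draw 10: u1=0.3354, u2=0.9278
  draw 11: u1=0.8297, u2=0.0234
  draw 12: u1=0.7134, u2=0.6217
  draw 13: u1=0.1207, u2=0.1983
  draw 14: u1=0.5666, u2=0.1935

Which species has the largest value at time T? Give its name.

Dominant species at T: P

t=0.000: P=4 C=9 E=5 D=2
Draw 1: a1=3.472, a2=3.260, a3=2.000, a0=8.732; τ=−ln(0.2760)/8.732=0.147 → t=0.147; u2·a0=0.2312·8.732=2.019 ≤ a1=3.472 → R1 fires; P=5 C=9 E=5 D=1
Draw 2: a1=2.170, a2=4.075, a3=1.000, a0=7.245; τ=−ln(0.6989)/7.245=0.049 → t=0.197; u2·a0=0.5449·7.245=3.948; a1=2.170 < 3.948 ≤ a1+a2=6.245 → R2 fires; P=6 C=9 E=6 D=1
Draw 3: a1=2.604, a2=5.868, a3=1.200, a0=9.672; τ=−ln(0.7101)/9.672=0.035 → t=0.232; u2·a0=0.5576·9.672=5.393; a1=2.604 < 5.393 ≤ a1+a2=8.472 → R2 fires; P=7 C=9 E=7 D=1
Draw 4: a1=3.038, a2=7.987, a3=1.400, a0=12.425; τ=−ln(0.9153)/12.425=0.007 → t=0.239; u2·a0=0.8454·12.425=10.504; a1=3.038 < 10.504 ≤ a1+a2=11.025 → R2 fires; P=8 C=9 E=8 D=1
Draw 5: a1=3.472, a2=10.432, a3=1.600, a0=15.504; τ=−ln(0.0485)/15.504=0.195 → t=0.435; u2·a0=0.5770·15.504=8.946; a1=3.472 < 8.946 ≤ a1+a2=13.904 → R2 fires; P=9 C=9 E=9 D=1
Draw 6: a1=3.906, a2=13.203, a3=1.800, a0=18.909; τ=−ln(0.7596)/18.909=0.015 → t=0.449; u2·a0=0.0359·18.909=0.679 ≤ a1=3.906 → R1 fires; P=10 C=9 E=9 D=0
Draw 7: a1=0.000, a2=14.670, a3=0.000, a0=14.670; τ=−ln(0.8383)/14.670=0.012 → t=0.461; u2·a0=0.1505·14.670=2.208; a1=0.000 < 2.208 ≤ a1+a2=14.670 → R2 fires; P=11 C=9 E=10 D=0
Draw 8: a1=0.000, a2=17.930, a3=0.000, a0=17.930; τ=−ln(0.8167)/17.930=0.011 → t=0.472; u2·a0=0.0605·17.930=1.085; a1=0.000 < 1.085 ≤ a1+a2=17.930 → R2 fires; P=12 C=9 E=11 D=0
Draw 9: a1=0.000, a2=21.516, a3=0.000, a0=21.516; τ=−ln(0.7135)/21.516=0.016 → t=0.488; u2·a0=0.1034·21.516=2.225; a1=0.000 < 2.225 ≤ a1+a2=21.516 → R2 fires; P=13 C=9 E=12 D=0
Draw 10: a1=0.000, a2=25.428, a3=0.000, a0=25.428; τ=−ln(0.3354)/25.428=0.043 → t=0.531; u2·a0=0.9278·25.428=23.592; a1=0.000 < 23.592 ≤ a1+a2=25.428 → R2 fires; P=14 C=9 E=13 D=0
Draw 11: a1=0.000, a2=29.666, a3=0.000, a0=29.666; τ=−ln(0.8297)/29.666=0.006 → t=0.537; u2·a0=0.0234·29.666=0.694; a1=0.000 < 0.694 ≤ a1+a2=29.666 → R2 fires; P=15 C=9 E=14 D=0
Draw 12: a1=0.000, a2=34.230, a3=0.000, a0=34.230; τ=−ln(0.7134)/34.230=0.010 → t=0.547; u2·a0=0.6217·34.230=21.281; a1=0.000 < 21.281 ≤ a1+a2=34.230 → R2 fires; P=16 C=9 E=15 D=0
Draw 13: a1=0.000, a2=39.120, a3=0.000, a0=39.120; τ=−ln(0.1207)/39.120=0.054 → t=0.601; u2·a0=0.1983·39.120=7.757; a1=0.000 < 7.757 ≤ a1+a2=39.120 → R2 fires; P=17 C=9 E=16 D=0
Draw 14: a1=0.000, a2=44.336, a3=0.000, a0=44.336; τ=−ln(0.5666)/44.336=0.013 → t=0.614 > T=0.61: stop.
At T=0.61: P=17 C=9 E=16 D=0; the largest is P.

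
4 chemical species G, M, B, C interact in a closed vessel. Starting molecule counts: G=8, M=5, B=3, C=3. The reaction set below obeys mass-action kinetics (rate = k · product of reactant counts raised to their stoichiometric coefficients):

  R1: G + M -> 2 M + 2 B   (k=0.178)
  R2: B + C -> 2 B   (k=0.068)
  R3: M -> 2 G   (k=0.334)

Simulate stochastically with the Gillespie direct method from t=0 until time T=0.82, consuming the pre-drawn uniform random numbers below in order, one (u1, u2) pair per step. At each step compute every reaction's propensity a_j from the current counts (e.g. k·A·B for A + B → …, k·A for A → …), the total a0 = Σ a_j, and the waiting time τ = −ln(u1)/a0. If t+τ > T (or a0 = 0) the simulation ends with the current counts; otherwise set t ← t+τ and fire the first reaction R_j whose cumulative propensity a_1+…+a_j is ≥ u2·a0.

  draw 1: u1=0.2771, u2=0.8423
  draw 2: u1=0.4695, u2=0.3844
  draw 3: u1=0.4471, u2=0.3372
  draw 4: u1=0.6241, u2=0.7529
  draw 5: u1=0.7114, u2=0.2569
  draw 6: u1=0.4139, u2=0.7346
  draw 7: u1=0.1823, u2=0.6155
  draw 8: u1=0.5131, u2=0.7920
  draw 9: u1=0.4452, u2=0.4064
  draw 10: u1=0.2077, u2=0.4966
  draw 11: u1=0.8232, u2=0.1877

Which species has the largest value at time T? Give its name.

t=0.000: G=8 M=5 B=3 C=3
Draw 1: a1=7.120, a2=0.612, a3=1.670, a0=9.402; τ=−ln(0.2771)/9.402=0.137 → t=0.137; u2·a0=0.8423·9.402=7.919; a1+a2=7.732 < 7.919 ≤ a1+…+a3=9.402 → R3 fires; G=10 M=4 B=3 C=3
Draw 2: a1=7.120, a2=0.612, a3=1.336, a0=9.068; τ=−ln(0.4695)/9.068=0.083 → t=0.220; u2·a0=0.3844·9.068=3.486 ≤ a1=7.120 → R1 fires; G=9 M=5 B=5 C=3
Draw 3: a1=8.010, a2=1.020, a3=1.670, a0=10.700; τ=−ln(0.4471)/10.700=0.075 → t=0.295; u2·a0=0.3372·10.700=3.608 ≤ a1=8.010 → R1 fires; G=8 M=6 B=7 C=3
Draw 4: a1=8.544, a2=1.428, a3=2.004, a0=11.976; τ=−ln(0.6241)/11.976=0.039 → t=0.334; u2·a0=0.7529·11.976=9.017; a1=8.544 < 9.017 ≤ a1+a2=9.972 → R2 fires; G=8 M=6 B=8 C=2
Draw 5: a1=8.544, a2=1.088, a3=2.004, a0=11.636; τ=−ln(0.7114)/11.636=0.029 → t=0.364; u2·a0=0.2569·11.636=2.989 ≤ a1=8.544 → R1 fires; G=7 M=7 B=10 C=2
Draw 6: a1=8.722, a2=1.360, a3=2.338, a0=12.420; τ=−ln(0.4139)/12.420=0.071 → t=0.435; u2·a0=0.7346·12.420=9.124; a1=8.722 < 9.124 ≤ a1+a2=10.082 → R2 fires; G=7 M=7 B=11 C=1
Draw 7: a1=8.722, a2=0.748, a3=2.338, a0=11.808; τ=−ln(0.1823)/11.808=0.144 → t=0.579; u2·a0=0.6155·11.808=7.268 ≤ a1=8.722 → R1 fires; G=6 M=8 B=13 C=1
Draw 8: a1=8.544, a2=0.884, a3=2.672, a0=12.100; τ=−ln(0.5131)/12.100=0.055 → t=0.634; u2·a0=0.7920·12.100=9.583; a1+a2=9.428 < 9.583 ≤ a1+…+a3=12.100 → R3 fires; G=8 M=7 B=13 C=1
Draw 9: a1=9.968, a2=0.884, a3=2.338, a0=13.190; τ=−ln(0.4452)/13.190=0.061 → t=0.695; u2·a0=0.4064·13.190=5.360 ≤ a1=9.968 → R1 fires; G=7 M=8 B=15 C=1
Draw 10: a1=9.968, a2=1.020, a3=2.672, a0=13.660; τ=−ln(0.2077)/13.660=0.115 → t=0.810; u2·a0=0.4966·13.660=6.784 ≤ a1=9.968 → R1 fires; G=6 M=9 B=17 C=1
Draw 11: a1=9.612, a2=1.156, a3=3.006, a0=13.774; τ=−ln(0.8232)/13.774=0.014 → t=0.825 > T=0.82: stop.
At T=0.82: G=6 M=9 B=17 C=1; the largest is B.

Dominant species at T: B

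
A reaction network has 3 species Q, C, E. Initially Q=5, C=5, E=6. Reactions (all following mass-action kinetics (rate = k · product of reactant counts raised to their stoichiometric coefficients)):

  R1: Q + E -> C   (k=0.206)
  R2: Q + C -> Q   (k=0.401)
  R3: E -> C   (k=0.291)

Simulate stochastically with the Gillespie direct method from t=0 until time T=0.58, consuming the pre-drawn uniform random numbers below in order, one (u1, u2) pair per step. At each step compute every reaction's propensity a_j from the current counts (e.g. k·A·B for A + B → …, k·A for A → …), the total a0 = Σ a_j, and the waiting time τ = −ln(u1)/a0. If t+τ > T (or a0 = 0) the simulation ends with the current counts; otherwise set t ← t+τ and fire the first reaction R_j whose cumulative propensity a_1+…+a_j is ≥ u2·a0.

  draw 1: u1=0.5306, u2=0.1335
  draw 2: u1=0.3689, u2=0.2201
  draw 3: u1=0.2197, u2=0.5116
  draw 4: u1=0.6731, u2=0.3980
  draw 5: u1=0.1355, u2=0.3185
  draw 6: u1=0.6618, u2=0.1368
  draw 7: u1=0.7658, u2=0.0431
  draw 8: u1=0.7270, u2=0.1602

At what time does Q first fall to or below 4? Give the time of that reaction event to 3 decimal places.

t=0.000: Q=5 C=5 E=6
Draw 1: a1=6.180, a2=10.025, a3=1.746, a0=17.951; τ=−ln(0.5306)/17.951=0.035 → t=0.035; u2·a0=0.1335·17.951=2.396 ≤ a1=6.180 → R1 fires; Q=4 C=6 E=5
Draw 2: a1=4.120, a2=9.624, a3=1.455, a0=15.199; τ=−ln(0.3689)/15.199=0.066 → t=0.101; u2·a0=0.2201·15.199=3.345 ≤ a1=4.120 → R1 fires; Q=3 C=7 E=4
Draw 3: a1=2.472, a2=8.421, a3=1.164, a0=12.057; τ=−ln(0.2197)/12.057=0.126 → t=0.227; u2·a0=0.5116·12.057=6.168; a1=2.472 < 6.168 ≤ a1+a2=10.893 → R2 fires; Q=3 C=6 E=4
Draw 4: a1=2.472, a2=7.218, a3=1.164, a0=10.854; τ=−ln(0.6731)/10.854=0.036 → t=0.263; u2·a0=0.3980·10.854=4.320; a1=2.472 < 4.320 ≤ a1+a2=9.690 → R2 fires; Q=3 C=5 E=4
Draw 5: a1=2.472, a2=6.015, a3=1.164, a0=9.651; τ=−ln(0.1355)/9.651=0.207 → t=0.470; u2·a0=0.3185·9.651=3.074; a1=2.472 < 3.074 ≤ a1+a2=8.487 → R2 fires; Q=3 C=4 E=4
Draw 6: a1=2.472, a2=4.812, a3=1.164, a0=8.448; τ=−ln(0.6618)/8.448=0.049 → t=0.519; u2·a0=0.1368·8.448=1.156 ≤ a1=2.472 → R1 fires; Q=2 C=5 E=3
Draw 7: a1=1.236, a2=4.010, a3=0.873, a0=6.119; τ=−ln(0.7658)/6.119=0.044 → t=0.563; u2·a0=0.0431·6.119=0.264 ≤ a1=1.236 → R1 fires; Q=1 C=6 E=2
Draw 8: a1=0.412, a2=2.406, a3=0.582, a0=3.400; τ=−ln(0.7270)/3.400=0.094 → t=0.656 > T=0.58: stop.
Q first becomes ≤ 4 when it reaches 4 at the event at t=0.035.

Threshold first reached at t = 0.035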